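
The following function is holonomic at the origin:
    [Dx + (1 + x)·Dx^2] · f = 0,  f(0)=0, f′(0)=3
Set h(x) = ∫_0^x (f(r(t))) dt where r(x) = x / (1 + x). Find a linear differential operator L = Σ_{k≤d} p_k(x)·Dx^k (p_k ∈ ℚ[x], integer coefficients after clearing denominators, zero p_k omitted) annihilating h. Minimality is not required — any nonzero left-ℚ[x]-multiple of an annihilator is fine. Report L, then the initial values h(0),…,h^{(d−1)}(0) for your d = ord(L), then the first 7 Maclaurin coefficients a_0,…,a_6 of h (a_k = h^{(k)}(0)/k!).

f: a_k = 0, 3, -3/2, 1, -3/4, 3/5, -1/2, …
Substitute x→r, Dx→(1/r')Dx; clear ⇒ L₀.
∫: right-multiply L₀ by Dx.
L = (3 + 4·x)·Dx^2 + (1 + 3·x + 2·x^2)·Dx^3  (order 3).
h: a_k = 0, 0, 3/2, -3/2, 7/4, -9/4, 31/10, …
ICs: h(0) = 0, h′(0) = 0, h′′(0) = 3.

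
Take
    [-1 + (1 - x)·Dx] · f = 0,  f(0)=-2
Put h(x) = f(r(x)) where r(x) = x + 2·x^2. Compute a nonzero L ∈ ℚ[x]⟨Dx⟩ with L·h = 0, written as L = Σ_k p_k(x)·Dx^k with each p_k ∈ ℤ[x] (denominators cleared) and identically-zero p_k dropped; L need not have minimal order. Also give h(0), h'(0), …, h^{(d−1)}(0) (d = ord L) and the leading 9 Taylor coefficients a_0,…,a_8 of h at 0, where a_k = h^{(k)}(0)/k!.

f: a_k = -2, -2, -2, -2, -2, -2, -2, -2, -2, …
Change of var in L_f (x↦r) gives L₀.
L = (1 + 4·x) + (-1 + x + 2·x^2)·Dx  (order 1).
h: a_k = -2, -2, -6, -10, -22, -42, -86, -170, -342, …
ICs: h(0) = -2.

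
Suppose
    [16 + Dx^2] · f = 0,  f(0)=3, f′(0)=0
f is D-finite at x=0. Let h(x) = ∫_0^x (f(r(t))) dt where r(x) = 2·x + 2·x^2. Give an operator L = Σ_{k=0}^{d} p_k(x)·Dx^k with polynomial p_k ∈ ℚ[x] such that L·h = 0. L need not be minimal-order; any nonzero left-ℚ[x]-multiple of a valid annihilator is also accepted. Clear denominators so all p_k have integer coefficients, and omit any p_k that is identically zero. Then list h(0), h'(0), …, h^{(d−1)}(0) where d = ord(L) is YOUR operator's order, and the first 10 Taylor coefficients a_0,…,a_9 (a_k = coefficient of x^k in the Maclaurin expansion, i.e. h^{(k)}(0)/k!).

f: a_k = 3, 0, -24, 0, 32, 0, -256/15, 0, 512/105, 0, …
h₀=f(r): pull back L_f along r ⇒ L₀.
h=∫h₀ ⇒ L = L₀·Dx.
L = (64 + 384·x + 768·x^2 + 512·x^3)·Dx - 2·Dx^2 + (1 + 2·x)·Dx^3  (order 3).
h: a_k = 0, 3, 0, -32, -48, 416/5, 1024/3, 29696/105, -2816/5, -1535488/945, …
ICs: h(0) = 0, h′(0) = 3, h′′(0) = 0.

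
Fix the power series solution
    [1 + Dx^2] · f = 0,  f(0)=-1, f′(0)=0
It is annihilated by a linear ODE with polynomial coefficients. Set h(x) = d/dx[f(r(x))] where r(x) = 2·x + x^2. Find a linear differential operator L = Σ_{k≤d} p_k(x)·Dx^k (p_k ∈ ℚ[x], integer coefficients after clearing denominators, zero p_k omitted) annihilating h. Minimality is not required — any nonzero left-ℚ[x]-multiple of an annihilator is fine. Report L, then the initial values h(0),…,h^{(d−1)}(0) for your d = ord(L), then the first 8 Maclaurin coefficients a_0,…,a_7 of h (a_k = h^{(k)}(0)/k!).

f: a_k = -1, 0, 1/2, 0, -1/24, 0, 1/720, 0, …
h₀=f(r): pull back L_f along r ⇒ L₀.
Differentiate: ansatz ord ≤ ord L₀ ⇒ L.
L = (7 + 16·x + 24·x^2 + 16·x^3 + 4·x^4) + (-3 - 3·x)·Dx + (1 + 2·x + x^2)·Dx^2  (order 2).
h: a_k = 0, 4, 6, -2/3, -20/3, -82/15, -7/15, 719/315, …
ICs: h(0) = 0, h′(0) = 4.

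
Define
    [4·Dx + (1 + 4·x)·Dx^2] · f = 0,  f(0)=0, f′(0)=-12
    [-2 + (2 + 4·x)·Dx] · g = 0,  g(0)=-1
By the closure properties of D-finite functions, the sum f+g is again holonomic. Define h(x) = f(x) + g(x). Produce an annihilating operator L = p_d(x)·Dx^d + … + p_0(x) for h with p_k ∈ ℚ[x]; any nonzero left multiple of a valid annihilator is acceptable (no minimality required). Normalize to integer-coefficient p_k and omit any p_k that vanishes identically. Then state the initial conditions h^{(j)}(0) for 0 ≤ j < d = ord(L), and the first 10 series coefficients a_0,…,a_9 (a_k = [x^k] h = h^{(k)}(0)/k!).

L = (20 + 16·x)·Dx + (29 + 104·x + 80·x^2)·Dx^2 + (3 + 22·x + 48·x^2 + 32·x^3)·Dx^3  (order 3).
h: a_k = -1, -13, 49/2, -129/2, 1541/8, -24611/40, 32789/16, -786663/112, 3146157/128, -33556577/384, …
ICs: h(0) = -1, h′(0) = -13, h′′(0) = 49.

f: a_k = 0, -12, 24, -64, 192, -3072/5, 2048, -49152/7, 24576, -262144/3, …
g: a_k = -1, -1, 1/2, -1/2, 5/8, -7/8, 21/16, -33/16, 429/128, -715/128, …
Weyl lclm of L_f,L_g ⇒ L₀ (ord ≤ 3).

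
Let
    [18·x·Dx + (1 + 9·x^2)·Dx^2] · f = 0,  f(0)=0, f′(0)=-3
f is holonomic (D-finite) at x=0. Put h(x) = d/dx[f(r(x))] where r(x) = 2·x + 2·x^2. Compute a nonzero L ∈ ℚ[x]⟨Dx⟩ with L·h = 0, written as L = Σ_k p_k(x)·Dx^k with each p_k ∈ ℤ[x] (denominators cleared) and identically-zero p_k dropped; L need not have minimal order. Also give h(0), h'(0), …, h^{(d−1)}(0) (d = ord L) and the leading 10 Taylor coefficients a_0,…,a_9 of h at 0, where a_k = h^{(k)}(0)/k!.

f: a_k = 0, -3, 0, 9, 0, -243/5, 0, 2187/7, 0, -2187, …
f∘r: x↦r, Dx↦Dx/r' in L_f ⇒ L₀.
h₀' ⇒ L via d/dx closure of L₀.
L = (-2 + 72·x + 288·x^2 + 432·x^3 + 216·x^4) + (1 + 2·x + 36·x^2 + 144·x^3 + 180·x^4 + 72·x^5)·Dx  (order 1).
h: a_k = -6, -12, 216, 864, -6696, -46224, 171072, 2115072, -2589408, -86795712, …
ICs: h(0) = -6.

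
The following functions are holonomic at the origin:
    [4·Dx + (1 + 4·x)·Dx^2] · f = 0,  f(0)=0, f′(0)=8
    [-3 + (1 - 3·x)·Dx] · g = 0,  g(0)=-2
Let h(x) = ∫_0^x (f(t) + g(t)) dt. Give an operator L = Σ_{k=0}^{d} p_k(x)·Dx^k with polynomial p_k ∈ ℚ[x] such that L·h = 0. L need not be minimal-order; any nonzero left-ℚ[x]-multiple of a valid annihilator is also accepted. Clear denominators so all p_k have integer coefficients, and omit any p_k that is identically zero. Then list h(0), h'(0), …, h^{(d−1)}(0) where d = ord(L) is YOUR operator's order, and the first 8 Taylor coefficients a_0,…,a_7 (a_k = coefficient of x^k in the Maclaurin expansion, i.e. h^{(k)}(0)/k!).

L = (-204 - 144·x)·Dx^2 + (-11 - 312·x - 288·x^2)·Dx^3 + (5 + 11·x - 54·x^2 - 72·x^3)·Dx^4  (order 4).
h: a_k = 0, -2, 1, -34/3, -17/6, -58, -191/15, -1210/3, …
ICs: h(0) = 0, h′(0) = -2, h′′(0) = 2, h′′′(0) = -68.

f: a_k = 0, 8, -16, 128/3, -128, 2048/5, -4096/3, 32768/7, …
g: a_k = -2, -6, -18, -54, -162, -486, -1458, -4374, …
Sum ⇒ L₀ = lclm(L_f,L_g) in ℚ(x)⟨Dx⟩.
∫: right-multiply L₀ by Dx.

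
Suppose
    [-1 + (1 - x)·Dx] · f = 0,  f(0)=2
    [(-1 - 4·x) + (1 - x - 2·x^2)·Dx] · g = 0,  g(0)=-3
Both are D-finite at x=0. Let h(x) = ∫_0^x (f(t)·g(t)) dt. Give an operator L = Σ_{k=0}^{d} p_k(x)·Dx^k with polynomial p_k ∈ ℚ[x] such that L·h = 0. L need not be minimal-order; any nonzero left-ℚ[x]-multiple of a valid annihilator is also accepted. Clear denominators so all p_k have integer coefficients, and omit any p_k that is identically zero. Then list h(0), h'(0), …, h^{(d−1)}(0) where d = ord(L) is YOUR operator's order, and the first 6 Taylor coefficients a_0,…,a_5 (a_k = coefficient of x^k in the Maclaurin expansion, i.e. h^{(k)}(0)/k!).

f: a_k = 2, 2, 2, 2, 2, 2, …
g: a_k = -3, -3, -9, -15, -33, -63, …
h₀=f·g: eliminate ⇒ L₀, order ≤ 1·1.
Integrate: L := L₀·Dx.
L = (-2 - 2·x + 6·x^2)·Dx + (1 - 2·x - x^2 + 2·x^3)·Dx^2  (order 2).
h: a_k = 0, -6, -6, -10, -15, -126/5, …
ICs: h(0) = 0, h′(0) = -6.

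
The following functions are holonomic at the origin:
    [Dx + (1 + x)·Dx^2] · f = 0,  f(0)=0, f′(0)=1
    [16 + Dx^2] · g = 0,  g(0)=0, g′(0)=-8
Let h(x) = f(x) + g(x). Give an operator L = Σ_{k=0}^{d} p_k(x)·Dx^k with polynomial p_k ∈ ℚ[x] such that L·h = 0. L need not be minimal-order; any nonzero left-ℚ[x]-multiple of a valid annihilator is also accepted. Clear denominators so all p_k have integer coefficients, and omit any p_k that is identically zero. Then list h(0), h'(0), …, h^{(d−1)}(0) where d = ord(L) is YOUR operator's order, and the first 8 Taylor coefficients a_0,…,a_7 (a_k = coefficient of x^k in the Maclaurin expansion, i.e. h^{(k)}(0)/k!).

L = (176 + 256·x + 128·x^2)·Dx + (144 + 400·x + 384·x^2 + 128·x^3)·Dx^2 + (11 + 16·x + 8·x^2)·Dx^3 + (9 + 25·x + 24·x^2 + 8·x^3)·Dx^4  (order 4).
h: a_k = 0, -7, -1/2, 65/3, -1/4, -253/15, -1/6, 299/45, …
ICs: h(0) = 0, h′(0) = -7, h′′(0) = -1, h′′′(0) = 130.

f: a_k = 0, 1, -1/2, 1/3, -1/4, 1/5, -1/6, 1/7, …
g: a_k = 0, -8, 0, 64/3, 0, -256/15, 0, 2048/315, …
L₀ := lclm(L_f,L_g); ord L₀ ≤ 2+2.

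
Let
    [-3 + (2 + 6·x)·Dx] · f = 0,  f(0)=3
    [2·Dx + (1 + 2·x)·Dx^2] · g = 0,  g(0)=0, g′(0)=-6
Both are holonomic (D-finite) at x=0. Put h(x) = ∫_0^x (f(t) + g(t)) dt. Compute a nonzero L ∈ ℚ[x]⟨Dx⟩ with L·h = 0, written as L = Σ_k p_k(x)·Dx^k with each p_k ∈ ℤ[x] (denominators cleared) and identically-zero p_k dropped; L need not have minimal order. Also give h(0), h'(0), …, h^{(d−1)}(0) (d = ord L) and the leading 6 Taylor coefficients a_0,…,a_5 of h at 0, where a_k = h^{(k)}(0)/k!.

L = (-6 + 36·x)·Dx^2 + (5 + 84·x + 180·x^2)·Dx^3 + (2 + 22·x + 72·x^2 + 72·x^3)·Dx^4  (order 4).
h: a_k = 0, 3, -3/4, 7/8, -47/64, 321/640, …
ICs: h(0) = 0, h′(0) = 3, h′′(0) = -3/2, h′′′(0) = 21/4.

f: a_k = 3, 9/2, -27/8, 81/16, -1215/128, 5103/256, …
g: a_k = 0, -6, 6, -8, 12, -96/5, …
L₀ := lclm(L_f,L_g); ord L₀ ≤ 1+2.
∫: right-multiply L₀ by Dx.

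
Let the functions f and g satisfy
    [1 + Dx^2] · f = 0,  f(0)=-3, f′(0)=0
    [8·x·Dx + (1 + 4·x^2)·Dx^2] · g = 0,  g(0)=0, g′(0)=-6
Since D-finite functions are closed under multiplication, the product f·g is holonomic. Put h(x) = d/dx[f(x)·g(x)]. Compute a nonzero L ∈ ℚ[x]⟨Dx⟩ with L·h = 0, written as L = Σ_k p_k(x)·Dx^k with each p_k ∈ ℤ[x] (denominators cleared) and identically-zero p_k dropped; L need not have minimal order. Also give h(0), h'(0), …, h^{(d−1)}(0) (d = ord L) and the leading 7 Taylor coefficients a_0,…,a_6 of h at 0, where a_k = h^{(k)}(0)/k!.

L = (3893 + 34584·x^2 + 286832·x^4 + 57600·x^6 + 768·x^8 - 10240·x^10 + 4096·x^12) + (2192·x + 44864·x^3 + 156160·x^5 + 51200·x^7 + 20480·x^9 + 16384·x^11)·Dx + (3978 + 36208·x^2 + 296160·x^4 + 76288·x^6 + 9728·x^8 - 4096·x^10 + 8192·x^12)·Dx^2 + (2192·x + 44864·x^3 + 156160·x^5 + 51200·x^7 + 20480·x^9 + 16384·x^11)·Dx^3 + (85 + 1624·x^2 + 9328·x^4 + 18688·x^6 + 8960·x^8 + 6144·x^10 + 4096·x^12)·Dx^4  (order 4).
h: a_k = 18, 0, -99, 0, 1407/4, 0, -54431/40, …
ICs: h(0) = 18, h′(0) = 0, h′′(0) = -198, h′′′(0) = 0.

f: a_k = -3, 0, 3/2, 0, -1/8, 0, 1/240, …
g: a_k = 0, -6, 0, 8, 0, -96/5, 0, …
h₀=f·g: eliminate ⇒ L₀, order ≤ 2·2.
h=h₀': d/dx-closure on L₀ ⇒ L.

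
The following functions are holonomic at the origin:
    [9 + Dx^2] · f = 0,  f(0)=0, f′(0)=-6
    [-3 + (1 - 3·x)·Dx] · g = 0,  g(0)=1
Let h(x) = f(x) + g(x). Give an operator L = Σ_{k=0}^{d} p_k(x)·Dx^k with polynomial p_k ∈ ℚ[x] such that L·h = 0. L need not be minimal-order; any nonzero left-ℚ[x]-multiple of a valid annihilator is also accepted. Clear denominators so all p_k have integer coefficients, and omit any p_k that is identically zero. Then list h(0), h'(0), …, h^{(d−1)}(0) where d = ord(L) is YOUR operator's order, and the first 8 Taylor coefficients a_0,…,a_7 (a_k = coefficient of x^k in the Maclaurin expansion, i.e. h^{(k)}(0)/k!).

f: a_k = 0, -6, 0, 9, 0, -81/20, 0, 243/280, …
g: a_k = 1, 3, 9, 27, 81, 243, 729, 2187, …
Weyl lclm of L_f,L_g ⇒ L₀ (ord ≤ 3).
L = (-63 + 54·x - 81·x^2) + (9 - 45·x + 81·x^2 - 81·x^3)·Dx + (-7 + 6·x - 9·x^2)·Dx^2 + (1 - 5·x + 9·x^2 - 9·x^3)·Dx^3  (order 3).
h: a_k = 1, -3, 9, 36, 81, 4779/20, 729, 612603/280, …
ICs: h(0) = 1, h′(0) = -3, h′′(0) = 18.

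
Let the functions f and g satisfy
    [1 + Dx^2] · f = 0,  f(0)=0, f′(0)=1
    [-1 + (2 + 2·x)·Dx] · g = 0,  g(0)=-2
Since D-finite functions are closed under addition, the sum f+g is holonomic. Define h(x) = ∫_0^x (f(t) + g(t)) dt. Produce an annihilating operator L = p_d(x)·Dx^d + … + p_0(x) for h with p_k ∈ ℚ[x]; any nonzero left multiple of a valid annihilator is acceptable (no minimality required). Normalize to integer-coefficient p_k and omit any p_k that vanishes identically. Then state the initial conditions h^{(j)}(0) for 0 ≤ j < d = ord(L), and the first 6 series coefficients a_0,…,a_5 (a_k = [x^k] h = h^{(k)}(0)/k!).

f: a_k = 0, 1, 0, -1/6, 0, 1/120, …
g: a_k = -2, -1, 1/4, -1/8, 5/64, -7/128, …
f+g: L₀ = lclm(L_f,L_g), ord ≤ 2+1.
h=∫₀ˣh₀: take L = L₀·Dx.
L = (-7 - 8·x - 4·x^2)·Dx + (6 + 22·x + 24·x^2 + 8·x^3)·Dx^2 + (-7 - 8·x - 4·x^2)·Dx^3 + (6 + 22·x + 24·x^2 + 8·x^3)·Dx^4  (order 4).
h: a_k = 0, -2, 0, 1/12, -7/96, 1/64, …
ICs: h(0) = 0, h′(0) = -2, h′′(0) = 0, h′′′(0) = 1/2.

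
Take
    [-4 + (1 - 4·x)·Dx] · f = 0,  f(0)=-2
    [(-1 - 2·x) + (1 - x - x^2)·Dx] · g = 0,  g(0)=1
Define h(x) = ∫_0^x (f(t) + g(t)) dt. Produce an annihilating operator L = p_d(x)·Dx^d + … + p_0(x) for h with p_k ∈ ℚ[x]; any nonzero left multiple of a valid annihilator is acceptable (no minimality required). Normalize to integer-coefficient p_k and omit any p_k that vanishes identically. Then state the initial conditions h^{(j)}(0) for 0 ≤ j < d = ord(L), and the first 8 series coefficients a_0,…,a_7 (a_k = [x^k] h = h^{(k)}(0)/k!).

L = (-16 - 72·x + 24·x^2 - 32·x^3)·Dx + (28 - 38·x - 54·x^2 + 16·x^3 - 64·x^4)·Dx^2 + (-3 + 17·x - 23·x^2 + 14·x^3 - 4·x^4 - 16·x^5)·Dx^3  (order 3).
h: a_k = 0, -1, -7/2, -10, -125/4, -507/5, -340, -8179/7, …
ICs: h(0) = 0, h′(0) = -1, h′′(0) = -7.

f: a_k = -2, -8, -32, -128, -512, -2048, -8192, -32768, …
g: a_k = 1, 1, 2, 3, 5, 8, 13, 21, …
Weyl lclm of L_f,L_g ⇒ L₀ (ord ≤ 2).
Integrate: L := L₀·Dx.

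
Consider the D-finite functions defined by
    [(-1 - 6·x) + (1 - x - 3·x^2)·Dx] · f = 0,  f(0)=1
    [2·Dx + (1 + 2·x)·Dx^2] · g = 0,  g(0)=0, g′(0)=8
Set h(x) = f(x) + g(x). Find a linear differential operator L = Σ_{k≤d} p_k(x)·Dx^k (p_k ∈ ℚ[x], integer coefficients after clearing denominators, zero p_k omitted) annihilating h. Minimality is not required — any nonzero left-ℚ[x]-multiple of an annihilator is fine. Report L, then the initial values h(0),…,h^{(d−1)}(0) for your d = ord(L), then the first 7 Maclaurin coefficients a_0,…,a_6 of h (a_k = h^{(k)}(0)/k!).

L = (74 + 412·x + 948·x^2 + 864·x^3 + 648·x^4)·Dx + (17 + 212·x + 890·x^2 + 1644·x^3 + 1764·x^4 + 1080·x^5)·Dx^2 + (-5 - 27·x - 33·x^2 + 68·x^3 + 276·x^4 + 396·x^5 + 216·x^6)·Dx^3  (order 3).
h: a_k = 1, 9, -4, 53/3, 3, 328/5, 163/3, …
ICs: h(0) = 1, h′(0) = 9, h′′(0) = -8.

f: a_k = 1, 1, 4, 7, 19, 40, 97, …
g: a_k = 0, 8, -8, 32/3, -16, 128/5, -128/3, …
f+g: L₀ = lclm(L_f,L_g), ord ≤ 1+2.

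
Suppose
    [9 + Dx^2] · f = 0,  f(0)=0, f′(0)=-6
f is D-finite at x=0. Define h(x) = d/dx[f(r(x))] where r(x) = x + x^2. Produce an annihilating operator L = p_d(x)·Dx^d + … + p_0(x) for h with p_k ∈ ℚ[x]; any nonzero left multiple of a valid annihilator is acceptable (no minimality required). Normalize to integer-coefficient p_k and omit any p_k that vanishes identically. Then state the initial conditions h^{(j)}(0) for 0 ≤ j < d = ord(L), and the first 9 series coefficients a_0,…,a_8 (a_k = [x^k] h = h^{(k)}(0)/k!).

f: a_k = 0, -6, 0, 9, 0, -81/20, 0, 243/280, 0, …
L₀ from L_f via x↦r, Dx↦r'^{-1}Dx.
Derive L from L₀ (diff closure).
L = (21 + 72·x + 216·x^2 + 288·x^3 + 144·x^4) + (-6 - 12·x)·Dx + (1 + 4·x + 4·x^2)·Dx^2  (order 2).
h: a_k = -6, -12, 27, 108, 459/4, -135/2, -11097/40, -1377/5, -43011/2240, …
ICs: h(0) = -6, h′(0) = -12.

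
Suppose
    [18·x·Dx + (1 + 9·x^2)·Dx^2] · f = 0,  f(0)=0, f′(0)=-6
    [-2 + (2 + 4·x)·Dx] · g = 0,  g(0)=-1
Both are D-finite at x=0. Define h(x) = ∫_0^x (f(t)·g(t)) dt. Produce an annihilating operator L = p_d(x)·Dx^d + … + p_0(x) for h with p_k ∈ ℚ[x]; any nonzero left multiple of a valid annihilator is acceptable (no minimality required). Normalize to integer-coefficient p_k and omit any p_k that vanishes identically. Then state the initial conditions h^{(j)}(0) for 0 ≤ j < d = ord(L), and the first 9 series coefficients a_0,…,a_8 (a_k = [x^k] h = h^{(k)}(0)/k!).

L = (3 - 18·x - 9·x^2)·Dx + (-2 + 14·x + 54·x^2 + 36·x^3)·Dx^2 + (1 + 4·x + 13·x^2 + 36·x^3 + 36·x^4)·Dx^3  (order 3).
h: a_k = 0, 0, 3, 2, -21/4, -3, 683/40, 267/20, -187623/2240, …
ICs: h(0) = 0, h′(0) = 0, h′′(0) = 6.

f: a_k = 0, -6, 0, 18, 0, -486/5, 0, 4374/7, 0, …
g: a_k = -1, -1, 1/2, -1/2, 5/8, -7/8, 21/16, -33/16, 429/128, …
Sym-product of L_f,L_g gives L₀ (≤ ord 2).
Integrate: L := L₀·Dx.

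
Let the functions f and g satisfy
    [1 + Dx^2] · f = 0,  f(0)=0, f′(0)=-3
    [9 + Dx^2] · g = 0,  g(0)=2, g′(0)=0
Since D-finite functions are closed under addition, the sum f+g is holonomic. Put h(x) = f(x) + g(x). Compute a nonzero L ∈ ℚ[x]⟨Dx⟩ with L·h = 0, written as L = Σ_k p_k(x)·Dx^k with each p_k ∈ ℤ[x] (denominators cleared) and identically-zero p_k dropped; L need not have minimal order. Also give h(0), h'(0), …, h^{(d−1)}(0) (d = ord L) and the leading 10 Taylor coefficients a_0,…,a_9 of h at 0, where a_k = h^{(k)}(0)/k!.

L = 9 + 10·Dx^2 + Dx^4  (order 4).
h: a_k = 2, -3, -9, 1/2, 27/4, -1/40, -81/40, 1/1680, 729/2240, -1/120960, …
ICs: h(0) = 2, h′(0) = -3, h′′(0) = -18, h′′′(0) = 3.

f: a_k = 0, -3, 0, 1/2, 0, -1/40, 0, 1/1680, 0, -1/120960, …
g: a_k = 2, 0, -9, 0, 27/4, 0, -81/40, 0, 729/2240, 0, …
Sum ⇒ L₀ = lclm(L_f,L_g) in ℚ(x)⟨Dx⟩.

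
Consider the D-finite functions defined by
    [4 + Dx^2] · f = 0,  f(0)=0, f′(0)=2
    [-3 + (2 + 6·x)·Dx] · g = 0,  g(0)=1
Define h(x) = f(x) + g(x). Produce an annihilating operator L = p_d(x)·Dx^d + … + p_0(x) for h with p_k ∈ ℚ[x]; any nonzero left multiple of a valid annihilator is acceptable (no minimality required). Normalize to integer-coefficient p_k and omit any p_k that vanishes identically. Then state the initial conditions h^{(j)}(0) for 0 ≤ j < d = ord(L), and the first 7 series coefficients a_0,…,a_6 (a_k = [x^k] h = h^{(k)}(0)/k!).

L = (-516 - 1152·x - 1728·x^2) + (56 + 936·x + 3456·x^2 + 3456·x^3)·Dx + (-129 - 288·x - 432·x^2)·Dx^2 + (14 + 234·x + 864·x^2 + 864·x^3)·Dx^3  (order 3).
h: a_k = 1, 7/2, -9/8, 17/48, -405/128, 26539/3840, -15309/1024, …
ICs: h(0) = 1, h′(0) = 7/2, h′′(0) = -9/4.

f: a_k = 0, 2, 0, -4/3, 0, 4/15, 0, …
g: a_k = 1, 3/2, -9/8, 27/16, -405/128, 1701/256, -15309/1024, …
Weyl lclm of L_f,L_g ⇒ L₀ (ord ≤ 3).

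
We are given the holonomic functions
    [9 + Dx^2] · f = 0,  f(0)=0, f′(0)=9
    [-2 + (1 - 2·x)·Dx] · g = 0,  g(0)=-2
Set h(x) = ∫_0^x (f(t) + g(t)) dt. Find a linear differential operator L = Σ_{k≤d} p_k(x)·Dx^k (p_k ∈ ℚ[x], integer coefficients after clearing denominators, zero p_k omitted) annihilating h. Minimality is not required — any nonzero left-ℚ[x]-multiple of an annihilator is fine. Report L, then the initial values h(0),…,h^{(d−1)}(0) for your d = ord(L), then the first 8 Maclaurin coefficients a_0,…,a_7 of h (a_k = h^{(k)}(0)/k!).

L = (-594 + 648·x - 648·x^2)·Dx + (153 - 630·x + 972·x^2 - 648·x^3)·Dx^2 + (-66 + 72·x - 72·x^2)·Dx^3 + (17 - 70·x + 108·x^2 - 72·x^3)·Dx^4  (order 4).
h: a_k = 0, -2, 5/2, -8/3, -59/8, -32/5, -2317/240, -128/7, …
ICs: h(0) = 0, h′(0) = -2, h′′(0) = 5, h′′′(0) = -16.

f: a_k = 0, 9, 0, -27/2, 0, 243/40, 0, -729/560, …
g: a_k = -2, -4, -8, -16, -32, -64, -128, -256, …
f+g: L₀ = lclm(L_f,L_g), ord ≤ 2+1.
h=∫₀ˣh₀: take L = L₀·Dx.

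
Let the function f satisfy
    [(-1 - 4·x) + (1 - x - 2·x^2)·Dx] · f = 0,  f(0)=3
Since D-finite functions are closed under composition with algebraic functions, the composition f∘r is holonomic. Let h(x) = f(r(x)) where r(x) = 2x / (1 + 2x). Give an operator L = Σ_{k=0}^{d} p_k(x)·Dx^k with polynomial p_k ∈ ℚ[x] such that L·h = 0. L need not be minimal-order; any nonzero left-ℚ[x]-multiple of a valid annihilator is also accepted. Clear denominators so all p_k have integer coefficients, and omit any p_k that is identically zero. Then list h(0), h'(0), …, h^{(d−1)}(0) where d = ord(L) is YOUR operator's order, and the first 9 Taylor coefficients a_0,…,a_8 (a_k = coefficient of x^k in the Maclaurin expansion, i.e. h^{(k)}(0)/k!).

f: a_k = 3, 3, 9, 15, 33, 63, 129, 255, 513, …
Substitute x→r, Dx→(1/r')Dx; clear ⇒ L₀.
L = (2 + 20·x) + (-1 - 4·x + 4·x^2 + 16·x^3)·Dx  (order 1).
h: a_k = 3, 6, 24, 0, 192, -384, 2304, -7680, 33792, …
ICs: h(0) = 3.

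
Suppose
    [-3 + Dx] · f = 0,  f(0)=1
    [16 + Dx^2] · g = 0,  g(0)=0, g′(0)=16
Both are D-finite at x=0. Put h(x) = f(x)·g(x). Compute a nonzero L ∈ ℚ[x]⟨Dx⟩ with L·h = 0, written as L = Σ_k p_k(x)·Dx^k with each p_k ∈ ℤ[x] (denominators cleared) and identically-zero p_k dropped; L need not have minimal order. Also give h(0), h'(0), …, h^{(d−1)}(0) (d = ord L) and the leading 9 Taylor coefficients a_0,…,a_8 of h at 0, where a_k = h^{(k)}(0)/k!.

f: a_k = 1, 3, 9/2, 9/2, 27/8, 81/40, 81/80, 243/560, 729/4480, …
g: a_k = 0, 16, 0, -128/3, 0, 512/15, 0, -4096/315, 0, …
f·g: L₀ = L_f ⊗_s L_g, ord ≤ 1·2.
L = 25 - 6·Dx + Dx^2  (order 2).
h: a_k = 0, 16, 48, 88/3, -56, -1558/15, -286/5, 4031/315, 527/15, …
ICs: h(0) = 0, h′(0) = 16.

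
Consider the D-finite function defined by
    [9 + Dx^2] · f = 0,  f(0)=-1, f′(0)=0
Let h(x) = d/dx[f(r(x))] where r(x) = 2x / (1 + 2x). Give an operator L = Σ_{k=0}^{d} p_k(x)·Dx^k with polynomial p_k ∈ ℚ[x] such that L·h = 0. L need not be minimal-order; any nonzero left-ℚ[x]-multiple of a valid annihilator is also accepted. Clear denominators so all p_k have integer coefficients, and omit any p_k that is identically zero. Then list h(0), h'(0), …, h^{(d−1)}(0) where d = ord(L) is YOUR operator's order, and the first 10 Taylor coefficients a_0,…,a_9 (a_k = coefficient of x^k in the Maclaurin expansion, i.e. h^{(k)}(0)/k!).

f: a_k = -1, 0, 9/2, 0, -27/8, 0, 81/80, 0, -729/4480, 0, …
f∘r: x↦r, Dx↦Dx/r' in L_f ⇒ L₀.
h₀' ⇒ L via d/dx closure of L₀.
L = (60 + 96·x + 96·x^2) + (12 + 72·x + 144·x^2 + 96·x^3)·Dx + (1 + 8·x + 24·x^2 + 32·x^3 + 16·x^4)·Dx^2  (order 2).
h: a_k = 0, 36, -216, 648, -720, -19656/5, 154224/5, -4696848/35, 15741216/35, -43462008/35, …
ICs: h(0) = 0, h′(0) = 36.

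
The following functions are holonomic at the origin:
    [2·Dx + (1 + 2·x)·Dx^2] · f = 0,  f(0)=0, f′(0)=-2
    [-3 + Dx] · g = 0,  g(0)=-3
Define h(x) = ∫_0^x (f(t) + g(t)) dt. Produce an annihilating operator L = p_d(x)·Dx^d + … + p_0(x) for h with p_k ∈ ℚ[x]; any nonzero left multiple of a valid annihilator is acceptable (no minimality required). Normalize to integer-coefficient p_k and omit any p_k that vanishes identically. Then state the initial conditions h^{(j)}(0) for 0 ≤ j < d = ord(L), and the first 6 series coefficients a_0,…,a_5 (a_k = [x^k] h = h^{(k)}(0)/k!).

L = (-42 - 36·x)·Dx^2 + (-1 - 36·x - 36·x^2)·Dx^3 + (5 + 16·x + 12·x^2)·Dx^4  (order 4).
h: a_k = 0, -3, -11/2, -23/6, -97/24, -49/40, …
ICs: h(0) = 0, h′(0) = -3, h′′(0) = -11, h′′′(0) = -23.

f: a_k = 0, -2, 2, -8/3, 4, -32/5, …
g: a_k = -3, -9, -27/2, -27/2, -81/8, -243/40, …
f+g: L₀ = lclm(L_f,L_g), ord ≤ 2+1.
h=∫₀ˣh₀: take L = L₀·Dx.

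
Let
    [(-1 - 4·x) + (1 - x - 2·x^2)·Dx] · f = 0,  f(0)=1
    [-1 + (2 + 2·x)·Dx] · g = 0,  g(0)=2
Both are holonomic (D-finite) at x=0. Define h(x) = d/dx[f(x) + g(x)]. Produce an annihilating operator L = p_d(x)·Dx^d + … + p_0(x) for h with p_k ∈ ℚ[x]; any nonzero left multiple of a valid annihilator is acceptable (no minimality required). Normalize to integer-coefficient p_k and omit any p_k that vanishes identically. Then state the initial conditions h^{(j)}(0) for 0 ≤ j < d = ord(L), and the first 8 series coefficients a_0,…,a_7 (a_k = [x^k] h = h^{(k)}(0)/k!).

f: a_k = 1, 1, 3, 5, 11, 21, 43, 85, …
g: a_k = 2, 1, -1/4, 1/8, -5/64, 7/128, -21/512, 33/1024, …
Weyl lclm of L_f,L_g ⇒ L₀ (ord ≤ 2).
Differentiate: ansatz ord ≤ ord L₀ ⇒ L.
L = (-78 - 288·x - 288·x^2 - 240·x^3) + (-117 - 693·x - 1188·x^2 - 1332·x^3 - 720·x^4)·Dx + (26 + 52·x + 2·x^2 - 208·x^3 - 344·x^4 - 160·x^5)·Dx^2  (order 2).
h: a_k = 2, 11/2, 123/8, 699/16, 13475/128, 65985/256, 609511/1024, 2801235/2048, …
ICs: h(0) = 2, h′(0) = 11/2.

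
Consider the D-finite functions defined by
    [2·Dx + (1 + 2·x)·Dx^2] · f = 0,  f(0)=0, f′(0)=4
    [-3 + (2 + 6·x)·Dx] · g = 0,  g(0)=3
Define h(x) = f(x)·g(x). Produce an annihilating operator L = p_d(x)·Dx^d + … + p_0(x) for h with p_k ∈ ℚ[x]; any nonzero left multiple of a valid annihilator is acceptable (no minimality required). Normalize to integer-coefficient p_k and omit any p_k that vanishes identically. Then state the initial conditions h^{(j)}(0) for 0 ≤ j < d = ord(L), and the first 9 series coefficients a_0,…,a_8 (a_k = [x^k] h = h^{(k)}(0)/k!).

L = (15 + 18·x) + (-4 - 12·x)·Dx + (4 + 32·x + 84·x^2 + 72·x^3)·Dx^2  (order 2).
h: a_k = 0, 12, 6, -31/2, 135/4, -11811/160, 52897/320, -3402537/8960, 16018701/17920, …
ICs: h(0) = 0, h′(0) = 12.

f: a_k = 0, 4, -4, 16/3, -8, 64/5, -64/3, 256/7, -64, …
g: a_k = 3, 9/2, -27/8, 81/16, -1215/128, 5103/256, -45927/1024, 216513/2048, -8444007/32768, …
h₀=f·g: eliminate ⇒ L₀, order ≤ 2·1.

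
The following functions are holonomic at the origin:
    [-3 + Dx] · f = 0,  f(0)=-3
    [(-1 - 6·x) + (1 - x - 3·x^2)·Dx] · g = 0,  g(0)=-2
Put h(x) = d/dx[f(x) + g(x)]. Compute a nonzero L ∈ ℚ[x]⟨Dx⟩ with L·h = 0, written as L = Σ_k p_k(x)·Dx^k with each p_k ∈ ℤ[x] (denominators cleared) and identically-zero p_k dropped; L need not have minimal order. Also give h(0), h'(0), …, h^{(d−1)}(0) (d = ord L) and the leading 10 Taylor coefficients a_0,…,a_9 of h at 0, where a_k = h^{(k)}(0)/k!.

f: a_k = -3, -9, -27/2, -27/2, -81/8, -243/40, -243/80, -729/560, -2187/4480, -729/4480, …
g: a_k = -2, -2, -8, -14, -38, -80, -194, -434, -1016, -2318, …
h₀=f+g: left-lcm gives L₀, ord ≤ 2.
Derive L from L₀ (diff closure).
L = (54 + 774·x + 864·x^2 + 2916·x^3 + 1458·x^4) + (-33 - 252·x - 477·x^2 - 864·x^3 + 405·x^4 + 486·x^5)·Dx + (5 - 2·x + 63·x^2 - 36·x^3 - 297·x^4 - 162·x^5)·Dx^2  (order 2).
h: a_k = -11, -43, -165/2, -385/2, -3443/8, -47289/40, -243769/80, -4553867/560, -93468321/4480, -240398987/4480, …
ICs: h(0) = -11, h′(0) = -43.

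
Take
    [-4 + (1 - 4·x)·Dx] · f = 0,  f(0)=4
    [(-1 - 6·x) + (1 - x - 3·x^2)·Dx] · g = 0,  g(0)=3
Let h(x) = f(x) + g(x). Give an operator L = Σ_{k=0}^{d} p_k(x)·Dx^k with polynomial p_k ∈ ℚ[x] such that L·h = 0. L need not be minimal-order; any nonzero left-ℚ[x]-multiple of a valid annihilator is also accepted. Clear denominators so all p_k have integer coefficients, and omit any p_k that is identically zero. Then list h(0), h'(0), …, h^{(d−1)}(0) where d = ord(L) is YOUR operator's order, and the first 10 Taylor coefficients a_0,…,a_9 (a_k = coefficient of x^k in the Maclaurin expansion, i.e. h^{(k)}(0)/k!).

f: a_k = 4, 16, 64, 256, 1024, 4096, 16384, 65536, 262144, 1048576, …
g: a_k = 3, 3, 12, 21, 57, 120, 291, 651, 1524, 3477, …
f+g: L₀ = lclm(L_f,L_g), ord ≤ 1+1.
L = (-72·x + 72·x^2 - 96·x^3) + (8 - 6·x - 66·x^2 + 112·x^3 - 192·x^4)·Dx + (-1 + 7·x - 15·x^2 + 10·x^3 + 20·x^4 - 48·x^5)·Dx^2  (order 2).
h: a_k = 7, 19, 76, 277, 1081, 4216, 16675, 66187, 263668, 1052053, …
ICs: h(0) = 7, h′(0) = 19.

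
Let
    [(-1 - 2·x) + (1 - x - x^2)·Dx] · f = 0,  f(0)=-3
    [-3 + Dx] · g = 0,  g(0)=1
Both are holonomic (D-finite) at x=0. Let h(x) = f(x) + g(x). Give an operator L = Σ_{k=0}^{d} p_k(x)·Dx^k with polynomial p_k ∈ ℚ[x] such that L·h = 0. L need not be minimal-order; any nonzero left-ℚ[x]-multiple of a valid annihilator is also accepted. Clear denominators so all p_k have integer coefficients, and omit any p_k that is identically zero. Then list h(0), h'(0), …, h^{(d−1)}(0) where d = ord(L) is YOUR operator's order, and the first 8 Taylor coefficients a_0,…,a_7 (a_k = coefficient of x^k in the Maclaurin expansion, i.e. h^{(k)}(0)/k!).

L = (-3 - 9·x - 45·x^2 - 18·x^3) + (-5 + 24·x + 15·x^2 - 18·x^3 - 9·x^4)·Dx + (2 - 7·x + 8·x^3 + 3·x^4)·Dx^2  (order 2).
h: a_k = -2, 0, -3/2, -9/2, -93/8, -879/40, -3039/80, -35037/560, …
ICs: h(0) = -2, h′(0) = 0.

f: a_k = -3, -3, -6, -9, -15, -24, -39, -63, …
g: a_k = 1, 3, 9/2, 9/2, 27/8, 81/40, 81/80, 243/560, …
Weyl lclm of L_f,L_g ⇒ L₀ (ord ≤ 2).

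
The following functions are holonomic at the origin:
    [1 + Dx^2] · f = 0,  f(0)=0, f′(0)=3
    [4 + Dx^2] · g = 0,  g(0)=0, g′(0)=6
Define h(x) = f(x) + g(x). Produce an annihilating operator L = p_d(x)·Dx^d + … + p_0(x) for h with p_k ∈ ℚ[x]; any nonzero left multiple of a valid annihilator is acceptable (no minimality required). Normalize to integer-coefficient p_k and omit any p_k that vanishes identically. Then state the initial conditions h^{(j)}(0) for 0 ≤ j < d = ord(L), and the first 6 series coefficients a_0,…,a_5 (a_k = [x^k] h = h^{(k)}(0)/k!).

L = 4 + 5·Dx^2 + Dx^4  (order 4).
h: a_k = 0, 9, 0, -9/2, 0, 33/40, …
ICs: h(0) = 0, h′(0) = 9, h′′(0) = 0, h′′′(0) = -27.

f: a_k = 0, 3, 0, -1/2, 0, 1/40, …
g: a_k = 0, 6, 0, -4, 0, 4/5, …
h₀=f+g: left-lcm gives L₀, ord ≤ 4.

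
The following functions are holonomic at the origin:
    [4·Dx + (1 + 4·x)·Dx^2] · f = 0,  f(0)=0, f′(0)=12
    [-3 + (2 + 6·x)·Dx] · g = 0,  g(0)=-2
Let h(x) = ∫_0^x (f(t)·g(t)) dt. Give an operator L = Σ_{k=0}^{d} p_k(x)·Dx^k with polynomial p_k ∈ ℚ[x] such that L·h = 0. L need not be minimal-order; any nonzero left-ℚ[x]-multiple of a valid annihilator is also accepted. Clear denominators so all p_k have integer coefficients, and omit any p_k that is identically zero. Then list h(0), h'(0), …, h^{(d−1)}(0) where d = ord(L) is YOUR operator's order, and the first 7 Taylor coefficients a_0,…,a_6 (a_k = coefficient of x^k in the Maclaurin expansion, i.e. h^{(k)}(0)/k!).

L = (3 + 36·x)·Dx + (4 + 12·x)·Dx^2 + (4 + 40·x + 132·x^2 + 144·x^3)·Dx^3  (order 3).
h: a_k = 0, 0, -12, 4, -29/4, 39/2, -9383/160, …
ICs: h(0) = 0, h′(0) = 0, h′′(0) = -24.

f: a_k = 0, 12, -24, 64, -192, 3072/5, -2048, …
g: a_k = -2, -3, 9/4, -27/8, 405/64, -1701/128, 15309/512, …
Product ⇒ symmetric product L₀, ord ≤ 2.
h=∫₀ˣh₀: take L = L₀·Dx.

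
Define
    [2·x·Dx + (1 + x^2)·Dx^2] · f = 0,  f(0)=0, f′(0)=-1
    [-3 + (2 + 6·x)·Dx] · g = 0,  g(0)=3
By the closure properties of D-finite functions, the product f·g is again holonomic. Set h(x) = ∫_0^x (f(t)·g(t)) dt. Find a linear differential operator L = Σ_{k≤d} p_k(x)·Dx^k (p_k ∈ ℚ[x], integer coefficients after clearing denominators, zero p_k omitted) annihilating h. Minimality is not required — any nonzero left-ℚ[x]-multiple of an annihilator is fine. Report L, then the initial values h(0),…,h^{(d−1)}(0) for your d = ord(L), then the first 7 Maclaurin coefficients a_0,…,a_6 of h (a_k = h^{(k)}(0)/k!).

f: a_k = 0, -1, 0, 1/3, 0, -1/5, 0, …
g: a_k = 3, 9/2, -27/8, 81/16, -1215/128, 5103/256, -45927/1024, …
Sym-product of L_f,L_g gives L₀ (≤ ord 2).
h=∫₀ˣh₀: take L = L₀·Dx.
L = (27 - 12·x - 9·x^2)·Dx + (-12 - 28·x + 36·x^2 + 36·x^3)·Dx^2 + (4 + 24·x + 40·x^2 + 24·x^3 + 36·x^4)·Dx^3  (order 3).
h: a_k = 0, 0, -3/2, -3/2, 35/32, -57/80, 1657/1280, …
ICs: h(0) = 0, h′(0) = 0, h′′(0) = -3.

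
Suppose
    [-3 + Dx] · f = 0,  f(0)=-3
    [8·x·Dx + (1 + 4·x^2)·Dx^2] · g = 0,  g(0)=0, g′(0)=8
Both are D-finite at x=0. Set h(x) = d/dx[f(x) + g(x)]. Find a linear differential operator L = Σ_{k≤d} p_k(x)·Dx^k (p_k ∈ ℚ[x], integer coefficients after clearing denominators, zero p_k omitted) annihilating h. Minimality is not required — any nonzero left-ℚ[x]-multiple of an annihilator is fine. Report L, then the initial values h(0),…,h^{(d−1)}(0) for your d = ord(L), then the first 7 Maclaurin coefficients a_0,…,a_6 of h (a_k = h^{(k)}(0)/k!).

L = (24 - 72·x - 288·x^2 - 288·x^3) + (-17 + 24·x^2 - 144·x^4)·Dx + (3 + 8·x + 24·x^2 + 32·x^3 + 48·x^4)·Dx^2  (order 2).
h: a_k = -1, -27, -145/2, -81/2, 781/8, -729/40, -41689/80, …
ICs: h(0) = -1, h′(0) = -27.

f: a_k = -3, -9, -27/2, -27/2, -81/8, -243/40, -243/80, …
g: a_k = 0, 8, 0, -32/3, 0, 128/5, 0, …
L₀ := lclm(L_f,L_g); ord L₀ ≤ 1+2.
Derive L from L₀ (diff closure).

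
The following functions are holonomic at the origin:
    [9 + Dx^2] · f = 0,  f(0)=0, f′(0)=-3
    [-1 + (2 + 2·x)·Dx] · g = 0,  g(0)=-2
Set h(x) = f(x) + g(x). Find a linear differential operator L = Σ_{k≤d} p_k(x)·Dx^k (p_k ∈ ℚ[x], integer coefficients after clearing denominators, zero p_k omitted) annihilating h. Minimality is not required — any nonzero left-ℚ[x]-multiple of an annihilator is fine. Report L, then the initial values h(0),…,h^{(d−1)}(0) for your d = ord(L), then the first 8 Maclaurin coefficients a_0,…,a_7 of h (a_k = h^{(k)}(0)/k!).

f: a_k = 0, -3, 0, 9/2, 0, -81/40, 0, 243/560, …
g: a_k = -2, -1, 1/4, -1/8, 5/64, -7/128, 21/512, -33/1024, …
L₀ := lclm(L_f,L_g); ord L₀ ≤ 2+1.
L = (-351 - 648·x - 324·x^2) + (630 + 1926·x + 1944·x^2 + 648·x^3)·Dx + (-39 - 72·x - 36·x^2)·Dx^2 + (70 + 214·x + 216·x^2 + 72·x^3)·Dx^3  (order 3).
h: a_k = -2, -4, 1/4, 35/8, 5/64, -1331/640, 21/512, 14397/35840, …
ICs: h(0) = -2, h′(0) = -4, h′′(0) = 1/2.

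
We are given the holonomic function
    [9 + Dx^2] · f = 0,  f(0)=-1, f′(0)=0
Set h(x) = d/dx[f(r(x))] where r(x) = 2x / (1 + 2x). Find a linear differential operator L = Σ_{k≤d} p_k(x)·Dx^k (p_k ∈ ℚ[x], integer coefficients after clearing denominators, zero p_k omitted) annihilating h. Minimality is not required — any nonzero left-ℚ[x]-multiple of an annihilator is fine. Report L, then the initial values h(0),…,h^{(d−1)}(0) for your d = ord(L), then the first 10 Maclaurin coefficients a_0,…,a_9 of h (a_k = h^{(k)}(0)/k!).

L = (60 + 96·x + 96·x^2) + (12 + 72·x + 144·x^2 + 96·x^3)·Dx + (1 + 8·x + 24·x^2 + 32·x^3 + 16·x^4)·Dx^2  (order 2).
h: a_k = 0, 36, -216, 648, -720, -19656/5, 154224/5, -4696848/35, 15741216/35, -43462008/35, …
ICs: h(0) = 0, h′(0) = 36.

f: a_k = -1, 0, 9/2, 0, -27/8, 0, 81/80, 0, -729/4480, 0, …
Substitute x→r, Dx→(1/r')Dx; clear ⇒ L₀.
Differentiate: ansatz ord ≤ ord L₀ ⇒ L.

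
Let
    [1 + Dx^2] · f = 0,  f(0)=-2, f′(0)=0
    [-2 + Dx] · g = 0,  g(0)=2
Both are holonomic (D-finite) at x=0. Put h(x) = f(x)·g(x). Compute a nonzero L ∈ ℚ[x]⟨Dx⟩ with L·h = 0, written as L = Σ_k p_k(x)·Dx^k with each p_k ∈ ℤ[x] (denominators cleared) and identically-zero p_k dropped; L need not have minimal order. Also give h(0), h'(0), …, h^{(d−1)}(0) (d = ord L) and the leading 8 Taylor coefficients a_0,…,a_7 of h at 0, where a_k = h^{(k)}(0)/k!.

L = 5 - 4·Dx + Dx^2  (order 2).
h: a_k = -4, -8, -6, -4/3, 7/6, 19/15, 13/20, 139/630, …
ICs: h(0) = -4, h′(0) = -8.

f: a_k = -2, 0, 1, 0, -1/12, 0, 1/360, 0, …
g: a_k = 2, 4, 4, 8/3, 4/3, 8/15, 8/45, 16/315, …
Product ⇒ symmetric product L₀, ord ≤ 2.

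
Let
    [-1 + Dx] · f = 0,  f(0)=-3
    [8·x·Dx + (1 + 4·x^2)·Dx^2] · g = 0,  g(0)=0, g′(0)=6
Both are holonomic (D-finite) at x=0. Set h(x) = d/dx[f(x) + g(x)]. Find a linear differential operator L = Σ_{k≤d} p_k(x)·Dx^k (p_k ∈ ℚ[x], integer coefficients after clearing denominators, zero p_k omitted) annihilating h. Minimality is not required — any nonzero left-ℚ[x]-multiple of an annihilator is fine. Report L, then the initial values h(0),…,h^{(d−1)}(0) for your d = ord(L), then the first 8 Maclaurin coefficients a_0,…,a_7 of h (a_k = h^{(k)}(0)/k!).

f: a_k = -3, -3, -3/2, -1/2, -1/8, -1/40, -1/240, -1/1680, …
g: a_k = 0, 6, 0, -8, 0, 96/5, 0, -384/7, …
L₀ := lclm(L_f,L_g); ord L₀ ≤ 1+2.
h=h₀': d/dx-closure on L₀ ⇒ L.
L = (8 - 8·x - 96·x^2 - 32·x^3) + (-9 + 88·x^2 - 16·x^4)·Dx + (1 + 8·x + 8·x^2 + 32·x^3 + 16·x^4)·Dx^2  (order 2).
h: a_k = 3, -3, -51/2, -1/2, 767/8, -1/40, -92161/240, -1/1680, …
ICs: h(0) = 3, h′(0) = -3.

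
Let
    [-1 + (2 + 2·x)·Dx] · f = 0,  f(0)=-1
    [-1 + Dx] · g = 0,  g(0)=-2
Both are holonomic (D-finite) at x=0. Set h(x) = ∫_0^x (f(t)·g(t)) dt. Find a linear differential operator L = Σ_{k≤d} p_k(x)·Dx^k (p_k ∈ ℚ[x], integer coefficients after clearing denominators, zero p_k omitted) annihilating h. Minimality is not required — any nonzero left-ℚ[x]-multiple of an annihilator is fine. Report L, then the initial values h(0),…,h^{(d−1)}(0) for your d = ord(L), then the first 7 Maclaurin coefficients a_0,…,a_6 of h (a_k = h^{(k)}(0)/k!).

L = (-3 - 2·x)·Dx + (2 + 2·x)·Dx^2  (order 2).
h: a_k = 0, 2, 3/2, 7/12, 17/96, 11/320, 107/11520, …
ICs: h(0) = 0, h′(0) = 2.

f: a_k = -1, -1/2, 1/8, -1/16, 5/128, -7/256, 21/1024, …
g: a_k = -2, -2, -1, -1/3, -1/12, -1/60, -1/360, …
h₀=f·g: eliminate ⇒ L₀, order ≤ 1·1.
Integrate: L := L₀·Dx.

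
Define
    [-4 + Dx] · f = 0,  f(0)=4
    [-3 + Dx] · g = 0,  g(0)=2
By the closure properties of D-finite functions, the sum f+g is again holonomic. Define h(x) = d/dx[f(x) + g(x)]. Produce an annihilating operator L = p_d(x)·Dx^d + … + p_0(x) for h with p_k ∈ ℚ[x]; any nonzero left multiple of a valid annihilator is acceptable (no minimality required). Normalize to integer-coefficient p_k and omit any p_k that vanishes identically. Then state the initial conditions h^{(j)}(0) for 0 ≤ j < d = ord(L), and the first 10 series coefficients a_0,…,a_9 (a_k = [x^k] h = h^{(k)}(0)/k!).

f: a_k = 4, 16, 32, 128/3, 128/3, 512/15, 1024/45, 4096/315, 2048/315, 8192/2835, …
g: a_k = 2, 6, 9, 9, 27/4, 81/20, 81/40, 243/280, 729/2240, 243/2240, …
h₀=f+g: left-lcm gives L₀, ord ≤ 2.
Derive L from L₀ (diff closure).
L = 12 - 7·Dx + Dx^2  (order 2).
h: a_k = 22, 82, 155, 593/3, 2291/12, 8921/60, 6991/72, 137633/2520, 543971/20160, 2156201/181440, …
ICs: h(0) = 22, h′(0) = 82.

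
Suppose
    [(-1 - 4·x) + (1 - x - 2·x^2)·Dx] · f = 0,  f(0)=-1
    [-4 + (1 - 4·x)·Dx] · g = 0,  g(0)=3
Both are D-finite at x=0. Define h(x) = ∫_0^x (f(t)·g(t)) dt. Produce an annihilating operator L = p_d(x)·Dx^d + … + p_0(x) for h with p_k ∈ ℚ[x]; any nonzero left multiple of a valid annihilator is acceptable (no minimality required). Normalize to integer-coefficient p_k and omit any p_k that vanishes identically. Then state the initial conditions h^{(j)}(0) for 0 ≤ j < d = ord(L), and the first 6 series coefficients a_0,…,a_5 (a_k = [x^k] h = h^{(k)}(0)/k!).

L = (-5 + 4·x + 24·x^2)·Dx + (1 - 5·x + 2·x^2 + 8·x^3)·Dx^2  (order 2).
h: a_k = 0, -3, -15/2, -23, -291/4, -1197/5, …
ICs: h(0) = 0, h′(0) = -3.

f: a_k = -1, -1, -3, -5, -11, -21, …
g: a_k = 3, 12, 48, 192, 768, 3072, …
f·g: L₀ = L_f ⊗_s L_g, ord ≤ 1·1.
∫: right-multiply L₀ by Dx.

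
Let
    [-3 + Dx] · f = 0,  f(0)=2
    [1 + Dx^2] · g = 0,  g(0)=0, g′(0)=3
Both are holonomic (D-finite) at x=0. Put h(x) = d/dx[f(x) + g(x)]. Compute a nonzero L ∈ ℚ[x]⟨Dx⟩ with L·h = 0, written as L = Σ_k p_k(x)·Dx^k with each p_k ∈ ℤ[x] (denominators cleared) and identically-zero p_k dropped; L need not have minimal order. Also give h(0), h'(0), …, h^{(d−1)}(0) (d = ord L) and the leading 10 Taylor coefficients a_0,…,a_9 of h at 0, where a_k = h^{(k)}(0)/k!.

L = 3 - Dx + 3·Dx^2 - Dx^3  (order 3).
h: a_k = 9, 18, 51/2, 27, 163/8, 243/20, 1457/240, 729/280, 13123/13440, 729/2240, …
ICs: h(0) = 9, h′(0) = 18, h′′(0) = 51.

f: a_k = 2, 6, 9, 9, 27/4, 81/20, 81/40, 243/280, 729/2240, 243/2240, …
g: a_k = 0, 3, 0, -1/2, 0, 1/40, 0, -1/1680, 0, 1/120960, …
Sum ⇒ L₀ = lclm(L_f,L_g) in ℚ(x)⟨Dx⟩.
Derive L from L₀ (diff closure).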